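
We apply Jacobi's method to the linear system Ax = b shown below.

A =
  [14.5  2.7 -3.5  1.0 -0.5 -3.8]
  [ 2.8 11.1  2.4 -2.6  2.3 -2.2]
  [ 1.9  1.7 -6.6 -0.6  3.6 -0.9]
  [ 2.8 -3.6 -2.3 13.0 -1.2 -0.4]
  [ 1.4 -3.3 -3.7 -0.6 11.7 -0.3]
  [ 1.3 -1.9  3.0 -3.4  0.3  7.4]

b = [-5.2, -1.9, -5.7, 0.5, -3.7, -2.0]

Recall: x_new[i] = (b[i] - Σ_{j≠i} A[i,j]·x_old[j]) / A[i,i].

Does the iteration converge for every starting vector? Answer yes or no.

yes

A = D + L + U where D = diag(14.5, 11.1, -6.6, 13, 11.7, 7.4).
Jacobi: T = -D⁻¹(L+U), T[3,5] = -(-0.4)/(13) = +0.0308; T[3,3] = 0.
  T[0,:] = [+0.0000, -0.1862, +0.2414, -0.0690, +0.0345, +0.2621]
  T[1,:] = [-0.2523, +0.0000, -0.2162, +0.2342, -0.2072, +0.1982]
  T[2,:] = [+0.2879, +0.2576, +0.0000, -0.0909, +0.5455, -0.1364]
  T[3,:] = [-0.2154, +0.2769, +0.1769, +0.0000, +0.0923, +0.0308]
  T[4,:] = [-0.1197, +0.2821, +0.3162, +0.0513, +0.0000, +0.0256]
  T[5,:] = [-0.1757, +0.2568, -0.4054, +0.4595, -0.0405, +0.0000]
|eigenvalues of T|: 0.6408, 0.4990, 0.4990, 0.1861, 0.1358, 0.1358.
spectral radius ρ = 0.6408; 0.6408 < 1 ⇒ converges.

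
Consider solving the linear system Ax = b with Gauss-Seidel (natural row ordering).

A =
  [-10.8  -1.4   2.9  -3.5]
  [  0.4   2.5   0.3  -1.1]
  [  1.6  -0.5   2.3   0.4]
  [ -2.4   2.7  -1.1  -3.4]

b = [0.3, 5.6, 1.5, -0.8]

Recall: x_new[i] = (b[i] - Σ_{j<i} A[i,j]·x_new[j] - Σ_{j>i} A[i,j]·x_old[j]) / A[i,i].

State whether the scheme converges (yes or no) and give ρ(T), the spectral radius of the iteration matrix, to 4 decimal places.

Split A = D + L + U, D = diag(-10.8, 2.5, 2.3, -3.4).
Gauss-Seidel: T = -(D+L)⁻¹U, row 0 first, T[0,1] = -(-1.4)/(-10.8) = -0.1296; later rows by forward substitution.
  T[0,:] = [+0.0000, -0.1296, +0.2685, -0.3241]
  T[1,:] = [+0.0000, +0.0207, -0.1630, +0.4919]
  T[2,:] = [+0.0000, +0.0947, -0.2222, +0.1585]
  T[3,:] = [+0.0000, +0.0773, -0.2471, +0.5681]
|λ(T)| sorted: 0.5569, 0.1701, 0.0202, 0.0000.
spectral radius ρ = 0.5569; 0.5569 < 1: convergent.

yes, ρ = 0.5569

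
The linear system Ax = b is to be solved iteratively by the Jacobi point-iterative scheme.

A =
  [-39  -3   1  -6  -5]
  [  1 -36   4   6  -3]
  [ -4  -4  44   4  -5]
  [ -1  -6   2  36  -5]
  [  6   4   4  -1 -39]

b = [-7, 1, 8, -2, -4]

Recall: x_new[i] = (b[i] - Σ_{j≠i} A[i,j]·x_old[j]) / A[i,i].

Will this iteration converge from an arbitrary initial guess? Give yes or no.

A = D + L + U where D = diag(-39, -36, 44, 36, -39).
Jacobi: T = -D⁻¹(L+U), T[0,2] = -(1)/(-39) = +0.0256; T[0,0] = 0.
  T[0,:] = [+0.0000, -0.0769, +0.0256, -0.1538, -0.1282]
  T[1,:] = [+0.0278, +0.0000, +0.1111, +0.1667, -0.0833]
  T[2,:] = [+0.0909, +0.0909, +0.0000, -0.0909, +0.1136]
  T[3,:] = [+0.0278, +0.1667, -0.0556, +0.0000, +0.1389]
  T[4,:] = [+0.1538, +0.1026, +0.1026, -0.0256, +0.0000]
moduli |λ_i(T)| = 0.2117, 0.1453, 0.1453, 0.0462, 0.0462.
spectral radius ρ = 0.2117; 0.2117 < 1, so it converges for any x₀.

yes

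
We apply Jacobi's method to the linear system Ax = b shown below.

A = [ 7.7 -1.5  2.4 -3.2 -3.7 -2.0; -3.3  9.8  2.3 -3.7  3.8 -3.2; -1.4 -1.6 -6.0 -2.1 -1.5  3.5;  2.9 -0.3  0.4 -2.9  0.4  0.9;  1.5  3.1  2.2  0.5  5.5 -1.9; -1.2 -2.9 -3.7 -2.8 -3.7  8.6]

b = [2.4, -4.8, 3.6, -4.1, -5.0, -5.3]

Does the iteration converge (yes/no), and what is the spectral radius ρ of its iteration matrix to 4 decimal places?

Diagonal D = diag(7.7, 9.8, -6, -2.9, 5.5, 8.6); L, U strict lower/upper.
Jacobi T = -D⁻¹(L+U): T[0,4] = -(-3.7)/(7.7) = +0.4805; T[0,0] = 0.
  T[0,:] = [+0.0000, +0.1948, -0.3117, +0.4156, +0.4805, +0.2597]
  T[1,:] = [+0.3367, +0.0000, -0.2347, +0.3776, -0.3878, +0.3265]
  T[2,:] = [-0.2333, -0.2667, +0.0000, -0.3500, -0.2500, +0.5833]
  T[3,:] = [+1.0000, -0.1034, +0.1379, +0.0000, +0.1379, +0.3103]
  T[4,:] = [-0.2727, -0.5636, -0.4000, -0.0909, +0.0000, +0.3455]
  T[5,:] = [+0.1395, +0.3372, +0.4302, +0.3256, +0.4302, +0.0000]
|λ(T)| sorted: 1.1509, 0.7617, 0.7617, 0.4952, 0.4796, 0.4796.
ρ(T) = max|λ| = 1.1509; 1.1509 > 1: divergent.

no, ρ = 1.1509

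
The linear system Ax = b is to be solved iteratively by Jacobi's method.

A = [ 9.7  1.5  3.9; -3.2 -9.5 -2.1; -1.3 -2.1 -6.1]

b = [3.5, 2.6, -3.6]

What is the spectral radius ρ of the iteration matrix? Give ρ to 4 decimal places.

Diagonal D = diag(9.7, -9.5, -6.1); L, U strict lower/upper.
Jacobi: T = -D⁻¹(L+U), T[2,0] = -(-1.3)/(-6.1) = -0.2131; T[2,2] = 0.
  T[0,:] = [+0.0000  -0.1546  -0.4021]
  T[1,:] = [-0.3368  +0.0000  -0.2211]
  T[2,:] = [-0.2131  -0.3443  +0.0000]
|roots of det(T-λI)|: 0.5573, 0.3110, 0.3110.
ρ = 0.5573; 0.5573 < 1, so it converges for any x₀.

0.5573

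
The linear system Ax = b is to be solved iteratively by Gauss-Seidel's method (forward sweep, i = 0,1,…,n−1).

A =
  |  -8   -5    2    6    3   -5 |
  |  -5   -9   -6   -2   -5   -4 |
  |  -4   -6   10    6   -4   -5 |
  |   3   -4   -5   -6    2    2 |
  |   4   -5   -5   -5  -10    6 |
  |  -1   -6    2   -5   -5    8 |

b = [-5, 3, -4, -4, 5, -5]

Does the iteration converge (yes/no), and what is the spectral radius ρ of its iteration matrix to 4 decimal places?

Diagonal D = diag(-8, -9, 10, -6, -10, 8); L, U strict lower/upper.
Gauss-Seidel: T = -(D+L)⁻¹U, row 0 first, T[0,5] = -(-5)/(-8) = -0.6250; later rows by forward substitution.
  T[0,:] = [+0.0000 -0.6250 +0.2500 +0.7500 +0.3750 -0.6250]
  T[1,:] = [+0.0000 +0.3472 -0.8056 -0.6389 -0.7639 -0.0972]
  T[2,:] = [+0.0000 -0.0417 -0.3833 -0.6833 +0.0917 +0.1917]
  T[3,:] = [+0.0000 -0.5093 +0.9815 +1.3704 +0.9537 -0.0741]
  T[4,:] = [+0.0000 -0.1481 +0.2037 +0.2759 +0.0093 +0.3398]
  T[5,:] = [+0.0000 -0.2182 +0.2637 +0.8144 +0.0529 -0.0329]
moduli |λ_i(T)| = 1.6344, 0.4476, 0.4476, 0.2984, 0.0640, 0.0000.
spectral radius ρ = 1.6344; 1.6344 > 1 ⇒ diverges.

no, ρ = 1.6344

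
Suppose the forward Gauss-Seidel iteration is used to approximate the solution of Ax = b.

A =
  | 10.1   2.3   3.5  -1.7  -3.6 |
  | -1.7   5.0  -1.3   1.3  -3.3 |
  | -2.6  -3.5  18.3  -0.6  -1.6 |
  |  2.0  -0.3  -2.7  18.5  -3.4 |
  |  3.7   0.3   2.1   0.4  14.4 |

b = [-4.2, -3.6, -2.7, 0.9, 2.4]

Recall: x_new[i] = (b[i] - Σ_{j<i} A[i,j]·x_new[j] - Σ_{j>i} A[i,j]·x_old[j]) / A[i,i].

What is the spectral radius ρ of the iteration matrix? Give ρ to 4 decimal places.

Diagonal D = diag(10.1, 5, 18.3, 18.5, 14.4); L, U strict lower/upper.
GS T = -(D+L)⁻¹U: row 0 first, T[0,2] = -(3.5)/(10.1) = -0.3465; later rows by forward substitution.
  T[0,:] = [+0.0000 -0.2277 -0.3465 +0.1683 +0.3564]
  T[1,:] = [+0.0000 -0.0774 +0.1422 -0.2028 +0.7812]
  T[2,:] = [+0.0000 -0.0472 -0.0220 +0.0179 +0.2875]
  T[3,:] = [+0.0000 +0.0165 +0.0366 -0.0189 +0.1999]
  T[4,:] = [+0.0000 +0.0665 +0.0883 -0.0411 -0.1553]
|λ(T)| sorted: 0.3861, 0.0794, 0.0547, 0.0547, 0.0000.
ρ(T) = max|λ| = 0.3861; 0.3861 < 1, so it converges for any x₀.

0.3861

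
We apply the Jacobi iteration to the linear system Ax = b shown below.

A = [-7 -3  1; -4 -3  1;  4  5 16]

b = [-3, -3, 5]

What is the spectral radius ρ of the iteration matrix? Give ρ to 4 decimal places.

0.7476

Split A = D + L + U, D = diag(-7, -3, 16).
Jacobi T = -D⁻¹(L+U): T[0,2] = -(1)/(-7) = +0.1429; T[0,0] = 0.
  T[0,:] = [+0.0000, -0.4286, +0.1429]
  T[1,:] = [-1.3333, +0.0000, +0.3333]
  T[2,:] = [-0.2500, -0.3125, +0.0000]
|λ(T)| sorted: 0.7476, 0.4849, 0.2627.
ρ = 0.7476; 0.7476 < 1, so it converges for any x₀.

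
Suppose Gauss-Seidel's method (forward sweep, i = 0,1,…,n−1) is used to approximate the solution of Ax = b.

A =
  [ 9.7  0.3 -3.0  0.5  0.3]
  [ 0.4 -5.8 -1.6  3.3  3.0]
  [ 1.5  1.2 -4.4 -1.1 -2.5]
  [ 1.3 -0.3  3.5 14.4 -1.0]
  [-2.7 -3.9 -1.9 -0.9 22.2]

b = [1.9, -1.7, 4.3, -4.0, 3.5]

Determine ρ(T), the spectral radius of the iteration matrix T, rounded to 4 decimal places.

Write A = D+L+U with D = diag(9.7, -5.8, -4.4, 14.4, 22.2).
GS T = -(D+L)⁻¹U: row 0 first, T[0,3] = -(0.5)/(9.7) = -0.0515; later rows by forward substitution.
  T[0,:] = [+0.0000  -0.0309  +0.3093  -0.0515  -0.0309]
  T[1,:] = [+0.0000  -0.0021  -0.2545  +0.5654  +0.5151]
  T[2,:] = [+0.0000  -0.0111  +0.0360  -0.1134  -0.4382]
  T[3,:] = [+0.0000  +0.0055  -0.0420  +0.0440  +0.1895]
  T[4,:] = [+0.0000  -0.0049  -0.0057  +0.0851  +0.0569]
|roots of det(T-λI)|: 0.2275, 0.0779, 0.0402, 0.0253, 0.0000.
ρ(T) = max|λ| = 0.2275; 0.2275 < 1: convergent.

0.2275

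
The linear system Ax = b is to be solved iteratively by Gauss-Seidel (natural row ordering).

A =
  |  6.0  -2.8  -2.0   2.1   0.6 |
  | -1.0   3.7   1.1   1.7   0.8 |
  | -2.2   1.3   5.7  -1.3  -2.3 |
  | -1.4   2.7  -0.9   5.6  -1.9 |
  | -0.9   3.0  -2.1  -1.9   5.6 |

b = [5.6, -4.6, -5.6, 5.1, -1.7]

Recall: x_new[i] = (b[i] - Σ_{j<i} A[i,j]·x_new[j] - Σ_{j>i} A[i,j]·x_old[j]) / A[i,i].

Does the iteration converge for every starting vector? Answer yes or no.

yes

A = D + L + U where D = diag(6, 3.7, 5.7, 5.6, 5.6).
GS T = -(D+L)⁻¹U: row 0 first, T[0,4] = -(0.6)/(6) = -0.1000; later rows by forward substitution.
  T[0,:] = [+0.0000  +0.4667  +0.3333  -0.3500  -0.1000]
  T[1,:] = [+0.0000  +0.1261  -0.2072  -0.5541  -0.2432]
  T[2,:] = [+0.0000  +0.1514  +0.1759  +0.2193  +0.4204]
  T[3,:] = [+0.0000  +0.0802  +0.2115  +0.2149  +0.4991]
  T[4,:] = [+0.0000  +0.0914  +0.3023  +0.3957  +0.4412]
|eigenvalues of T|: 0.8595, 0.2780, 0.1182, 0.0611, 0.0000.
ρ = 0.8595; 0.8595 < 1, so it converges for any x₀.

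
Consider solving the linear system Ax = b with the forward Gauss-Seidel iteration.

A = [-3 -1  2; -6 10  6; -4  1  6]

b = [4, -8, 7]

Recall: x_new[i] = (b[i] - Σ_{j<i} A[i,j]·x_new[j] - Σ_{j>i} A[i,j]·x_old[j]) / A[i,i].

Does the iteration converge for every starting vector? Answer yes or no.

Split A = D + L + U, D = diag(-3, 10, 6).
GS T = -(D+L)⁻¹U: row 0 first, T[0,1] = -(-1)/(-3) = -0.3333; later rows by forward substitution.
  T[0,:] = [+0.0000 -0.3333 +0.6667]
  T[1,:] = [+0.0000 -0.2000 -0.2000]
  T[2,:] = [+0.0000 -0.1889 +0.4778]
|λ(T)| sorted: 0.5296, 0.2518, 0.0000.
ρ = 0.5296; 0.5296 < 1 ⇒ converges.

yes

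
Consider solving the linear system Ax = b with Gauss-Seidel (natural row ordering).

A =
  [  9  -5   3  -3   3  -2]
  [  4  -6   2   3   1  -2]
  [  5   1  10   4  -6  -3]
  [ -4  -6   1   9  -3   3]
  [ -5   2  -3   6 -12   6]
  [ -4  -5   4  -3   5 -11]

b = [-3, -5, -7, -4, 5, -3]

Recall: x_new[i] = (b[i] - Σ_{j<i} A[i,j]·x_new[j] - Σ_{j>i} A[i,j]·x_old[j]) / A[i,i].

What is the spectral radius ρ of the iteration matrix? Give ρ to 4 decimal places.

1.4757

Split A = D + L + U, D = diag(9, -6, 10, 9, -12, -11).
GS T = -(D+L)⁻¹U: row 0 first, T[0,5] = -(-2)/(9) = +0.2222; later rows by forward substitution.
  T[0,:] = [+0.0000, +0.5556, -0.3333, +0.3333, -0.3333, +0.2222]
  T[1,:] = [+0.0000, +0.3704, +0.1111, +0.7222, -0.0556, -0.1852]
  T[2,:] = [+0.0000, -0.3148, +0.1556, -0.6389, +0.7722, +0.2074]
  T[3,:] = [+0.0000, +0.5288, -0.0914, +0.7006, +0.0623, -0.3811]
  T[4,:] = [+0.0000, +0.1734, +0.0728, +0.4915, -0.0323, +0.1342]
  T[5,:] = [+0.0000, -0.5503, +0.1853, -0.6495, +0.3956, +0.2437]
|roots of det(T-λI)|: 1.4757, 0.4593, 0.2892, 0.2892, 0.0792, 0.0000.
ρ = 1.4757; 1.4757 > 1, so it fails to converge.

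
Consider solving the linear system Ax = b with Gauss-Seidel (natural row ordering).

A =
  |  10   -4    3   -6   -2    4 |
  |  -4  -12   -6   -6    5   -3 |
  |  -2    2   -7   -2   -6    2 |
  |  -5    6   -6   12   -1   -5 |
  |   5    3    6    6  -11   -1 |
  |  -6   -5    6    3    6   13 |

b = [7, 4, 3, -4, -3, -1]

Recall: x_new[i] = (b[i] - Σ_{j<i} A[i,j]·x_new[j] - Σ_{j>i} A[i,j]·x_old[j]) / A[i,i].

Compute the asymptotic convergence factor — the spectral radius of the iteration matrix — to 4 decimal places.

1.1377

A = D + L + U where D = diag(10, -12, -7, 12, -11, 13).
T_GS = -(D+L)⁻¹U: row 0 first, T[0,4] = -(-2)/(10) = +0.2000; later rows by forward substitution.
  T[0,:] = [+0.0000, +0.4000, -0.3000, +0.6000, +0.2000, -0.4000]
  T[1,:] = [+0.0000, -0.1333, -0.4000, -0.7000, +0.3500, -0.1167]
  T[2,:] = [+0.0000, -0.1524, -0.0286, -0.6571, -0.8143, +0.3667]
  T[3,:] = [+0.0000, +0.1571, +0.0607, +0.2714, -0.4155, +0.4917]
  T[4,:] = [+0.0000, +0.1481, -0.2279, -0.1286, -0.4844, +0.1636]
  T[5,:] = [+0.0000, +0.0991, -0.1879, +0.3077, +0.9222, -0.5877]
|roots of det(T-λI)|: 1.1377, 0.3976, 0.2505, 0.0583, 0.0303, 0.0000.
spectral radius ρ = 1.1377; 1.1377 > 1: divergent.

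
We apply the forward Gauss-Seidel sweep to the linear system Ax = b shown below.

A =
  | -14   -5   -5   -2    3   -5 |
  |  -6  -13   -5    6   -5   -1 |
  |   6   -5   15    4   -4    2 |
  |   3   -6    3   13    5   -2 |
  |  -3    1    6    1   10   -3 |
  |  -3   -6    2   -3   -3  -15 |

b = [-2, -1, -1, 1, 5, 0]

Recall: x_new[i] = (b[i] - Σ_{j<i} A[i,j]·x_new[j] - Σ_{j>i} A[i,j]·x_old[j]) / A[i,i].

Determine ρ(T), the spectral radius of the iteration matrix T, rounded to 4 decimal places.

0.8210

Let D = diag(-14, -13, 15, 13, 10, -15); L, U the strict triangles.
GS T = -(D+L)⁻¹U: row 0 first, T[0,2] = -(-5)/(-14) = -0.3571; later rows by forward substitution.
  T[0,:] = [+0.0000, -0.3571, -0.3571, -0.1429, +0.2143, -0.3571]
  T[1,:] = [+0.0000, +0.1648, -0.2198, +0.5275, -0.4835, +0.0879]
  T[2,:] = [+0.0000, +0.1978, +0.0696, -0.0337, +0.0198, +0.0388]
  T[3,:] = [+0.0000, +0.1128, -0.0351, +0.2842, -0.6618, +0.2679]
  T[4,:] = [+0.0000, -0.2536, -0.1234, -0.1038, +0.1669, +0.1340]
  T[5,:] = [+0.0000, +0.0600, +0.2003, -0.2230, +0.2522, -0.0389]
|λ(T)| sorted: 0.8210, 0.3173, 0.3173, 0.1081, 0.0946, 0.0000.
spectral radius ρ = 0.8210; 0.8210 < 1: convergent.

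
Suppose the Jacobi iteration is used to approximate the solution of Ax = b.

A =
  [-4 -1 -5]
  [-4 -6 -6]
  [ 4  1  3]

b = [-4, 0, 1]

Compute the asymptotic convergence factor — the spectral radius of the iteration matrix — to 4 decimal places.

1.5967

Write A = D+L+U with D = diag(-4, -6, 3).
T_J = -D⁻¹(L+U): T[1,2] = -(-6)/(-6) = -1.0000; T[1,1] = 0.
  T[0,:] = [+0.0000, -0.2500, -1.2500]
  T[1,:] = [-0.6667, +0.0000, -1.0000]
  T[2,:] = [-1.3333, -0.3333, +0.0000]
eigenvalue magnitudes: 1.5967, 1.3029, 0.2938.
ρ(T) = max|λ| = 1.5967; 1.5967 > 1, so it fails to converge.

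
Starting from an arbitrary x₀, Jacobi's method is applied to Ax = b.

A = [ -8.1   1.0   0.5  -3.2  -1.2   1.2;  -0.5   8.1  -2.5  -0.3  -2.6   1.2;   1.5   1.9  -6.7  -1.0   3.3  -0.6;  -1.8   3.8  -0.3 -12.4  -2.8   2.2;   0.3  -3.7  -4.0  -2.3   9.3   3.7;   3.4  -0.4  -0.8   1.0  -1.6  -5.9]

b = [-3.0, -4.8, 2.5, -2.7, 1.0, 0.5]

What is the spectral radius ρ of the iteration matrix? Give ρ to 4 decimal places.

0.8740

Diagonal D = diag(-8.1, 8.1, -6.7, -12.4, 9.3, -5.9); L, U strict lower/upper.
Jacobi T = -D⁻¹(L+U): T[5,4] = -(-1.6)/(-5.9) = -0.2712; T[5,5] = 0.
  T[0,:] = [+0.0000, +0.1235, +0.0617, -0.3951, -0.1481, +0.1481]
  T[1,:] = [+0.0617, +0.0000, +0.3086, +0.0370, +0.3210, -0.1481]
  T[2,:] = [+0.2239, +0.2836, +0.0000, -0.1493, +0.4925, -0.0896]
  T[3,:] = [-0.1452, +0.3065, -0.0242, +0.0000, -0.2258, +0.1774]
  T[4,:] = [-0.0323, +0.3978, +0.4301, +0.2473, +0.0000, -0.3978]
  T[5,:] = [+0.5763, -0.0678, -0.1356, +0.1695, -0.2712, +0.0000]
moduli |λ_i(T)| = 0.8740, 0.5564, 0.5564, 0.3329, 0.3056, 0.3056.
spectral radius ρ = 0.8740; 0.8740 < 1, so it converges for any x₀.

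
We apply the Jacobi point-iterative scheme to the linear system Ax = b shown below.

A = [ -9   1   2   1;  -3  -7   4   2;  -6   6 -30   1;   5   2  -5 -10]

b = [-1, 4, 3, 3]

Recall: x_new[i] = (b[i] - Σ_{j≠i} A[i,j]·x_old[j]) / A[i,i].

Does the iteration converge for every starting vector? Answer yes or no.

A = D + L + U where D = diag(-9, -7, -30, -10).
Jacobi T = -D⁻¹(L+U): T[2,0] = -(-6)/(-30) = -0.2000; T[2,2] = 0.
  T[0,:] = [+0.0000  +0.1111  +0.2222  +0.1111]
  T[1,:] = [-0.4286  +0.0000  +0.5714  +0.2857]
  T[2,:] = [-0.2000  +0.2000  +0.0000  +0.0333]
  T[3,:] = [+0.5000  +0.2000  -0.5000  +0.0000]
eigenvalue magnitudes: 0.4755, 0.2929, 0.2331, 0.2331.
spectral radius ρ = 0.4755; 0.4755 < 1 ⇒ converges.

yes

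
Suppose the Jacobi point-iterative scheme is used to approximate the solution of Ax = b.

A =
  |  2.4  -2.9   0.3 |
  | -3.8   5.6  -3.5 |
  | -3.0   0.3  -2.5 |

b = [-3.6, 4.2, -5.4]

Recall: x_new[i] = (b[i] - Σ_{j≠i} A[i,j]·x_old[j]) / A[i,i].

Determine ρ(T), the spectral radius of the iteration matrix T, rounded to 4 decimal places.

Let D = diag(2.4, 5.6, -2.5); L, U the strict triangles.
Jacobi T = -D⁻¹(L+U): T[1,2] = -(-3.5)/(5.6) = +0.6250; T[1,1] = 0.
  T[0,:] = [+0.0000, +1.2083, -0.1250]
  T[1,:] = [+0.6786, +0.0000, +0.6250]
  T[2,:] = [-1.2000, +0.1200, +0.0000]
|eigenvalues of T|: 1.3190, 0.8335, 0.8335.
ρ = 1.3190; 1.3190 > 1: divergent.

1.3190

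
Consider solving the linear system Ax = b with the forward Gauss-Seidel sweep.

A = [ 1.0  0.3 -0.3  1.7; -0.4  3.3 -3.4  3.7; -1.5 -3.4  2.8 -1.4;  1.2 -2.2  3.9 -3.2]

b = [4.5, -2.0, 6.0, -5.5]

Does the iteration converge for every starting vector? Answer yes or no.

Diagonal D = diag(1, 3.3, 2.8, -3.2); L, U strict lower/upper.
Gauss-Seidel: T = -(D+L)⁻¹U, row 0 first, T[0,2] = -(-0.3)/(1) = +0.3000; later rows by forward substitution.
  T[0,:] = [+0.0000, -0.3000, +0.3000, -1.7000]
  T[1,:] = [+0.0000, -0.0364, +1.0667, -1.3273]
  T[2,:] = [+0.0000, -0.2049, +1.4560, -2.0224]
  T[3,:] = [+0.0000, -0.3372, +1.1536, -2.1898]
moduli |λ_i(T)| = 1.5007, 0.6731, 0.0574, 0.0000.
ρ(T) = max|λ| = 1.5007; 1.5007 > 1: divergent.

no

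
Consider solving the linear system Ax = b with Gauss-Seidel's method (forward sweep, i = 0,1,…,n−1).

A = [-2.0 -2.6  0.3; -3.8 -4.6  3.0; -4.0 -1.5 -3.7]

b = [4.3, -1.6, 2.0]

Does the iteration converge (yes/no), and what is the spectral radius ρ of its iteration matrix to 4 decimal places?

Diagonal D = diag(-2, -4.6, -3.7); L, U strict lower/upper.
Gauss-Seidel: T = -(D+L)⁻¹U, row 0 first, T[0,1] = -(-2.6)/(-2) = -1.3000; later rows by forward substitution.
  T[0,:] = [+0.0000, -1.3000, +0.1500]
  T[1,:] = [+0.0000, +1.0739, +0.5283]
  T[2,:] = [+0.0000, +0.9700, -0.3763]
|eigenvalues of T|: 1.3677, 0.6701, 0.0000.
ρ = 1.3677; 1.3677 > 1: divergent.

no, ρ = 1.3677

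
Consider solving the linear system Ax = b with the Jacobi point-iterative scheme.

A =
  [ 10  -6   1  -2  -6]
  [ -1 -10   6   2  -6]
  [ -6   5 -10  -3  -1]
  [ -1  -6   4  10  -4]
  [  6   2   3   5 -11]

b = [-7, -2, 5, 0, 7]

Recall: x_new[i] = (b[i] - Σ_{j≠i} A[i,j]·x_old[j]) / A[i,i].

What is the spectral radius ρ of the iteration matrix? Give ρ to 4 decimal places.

Write A = D+L+U with D = diag(10, -10, -10, 10, -11).
Jacobi T = -D⁻¹(L+U): T[3,4] = -(-4)/(10) = +0.4000; T[3,3] = 0.
  T[0,:] = [+0.0000, +0.6000, -0.1000, +0.2000, +0.6000]
  T[1,:] = [-0.1000, +0.0000, +0.6000, +0.2000, -0.6000]
  T[2,:] = [-0.6000, +0.5000, +0.0000, -0.3000, -0.1000]
  T[3,:] = [+0.1000, +0.6000, -0.4000, +0.0000, +0.4000]
  T[4,:] = [+0.5455, +0.1818, +0.2727, +0.4545, +0.0000]
moduli |λ_i(T)| = 1.2158, 0.8721, 0.8721, 0.2099, 0.0617.
ρ(T) = max|λ| = 1.2158; 1.2158 > 1 ⇒ diverges.

1.2158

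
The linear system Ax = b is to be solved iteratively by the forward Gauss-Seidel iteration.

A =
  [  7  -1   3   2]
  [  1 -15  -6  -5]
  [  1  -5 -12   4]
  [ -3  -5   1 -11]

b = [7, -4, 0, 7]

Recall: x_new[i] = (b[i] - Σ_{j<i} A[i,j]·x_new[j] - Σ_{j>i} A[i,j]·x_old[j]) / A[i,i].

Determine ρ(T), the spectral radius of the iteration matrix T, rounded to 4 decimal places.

Write A = D+L+U with D = diag(7, -15, -12, -11).
GS T = -(D+L)⁻¹U: row 0 first, T[0,1] = -(-1)/(7) = +0.1429; later rows by forward substitution.
  T[0,:] = [+0.0000, +0.1429, -0.4286, -0.2857]
  T[1,:] = [+0.0000, +0.0095, -0.4286, -0.3524]
  T[2,:] = [+0.0000, +0.0079, +0.1429, +0.4563]
  T[3,:] = [+0.0000, -0.0426, +0.3247, +0.2796]
|roots of det(T-λI)|: 0.6291, 0.1368, 0.0603, 0.0000.
ρ = 0.6291; 0.6291 < 1 ⇒ converges.

0.6291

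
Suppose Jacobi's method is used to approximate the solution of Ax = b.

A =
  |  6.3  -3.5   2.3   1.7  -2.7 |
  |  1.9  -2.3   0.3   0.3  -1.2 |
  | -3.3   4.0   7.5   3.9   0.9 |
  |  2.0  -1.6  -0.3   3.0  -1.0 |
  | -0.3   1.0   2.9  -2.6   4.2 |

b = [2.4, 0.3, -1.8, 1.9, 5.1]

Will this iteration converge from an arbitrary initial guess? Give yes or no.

Let D = diag(6.3, -2.3, 7.5, 3, 4.2); L, U the strict triangles.
Jacobi T = -D⁻¹(L+U): T[3,2] = -(-0.3)/(3) = +0.1000; T[3,3] = 0.
  T[0,:] = [+0.0000 +0.5556 -0.3651 -0.2698 +0.4286]
  T[1,:] = [+0.8261 +0.0000 +0.1304 +0.1304 -0.5217]
  T[2,:] = [+0.4400 -0.5333 +0.0000 -0.5200 -0.1200]
  T[3,:] = [-0.6667 +0.5333 +0.1000 +0.0000 +0.3333]
  T[4,:] = [+0.0714 -0.2381 -0.6905 +0.6190 +0.0000]
|roots of det(T-λI)|: 1.3073, 0.7129, 0.6765, 0.6765, 0.0646.
ρ(T) = max|λ| = 1.3073; 1.3073 > 1: divergent.

no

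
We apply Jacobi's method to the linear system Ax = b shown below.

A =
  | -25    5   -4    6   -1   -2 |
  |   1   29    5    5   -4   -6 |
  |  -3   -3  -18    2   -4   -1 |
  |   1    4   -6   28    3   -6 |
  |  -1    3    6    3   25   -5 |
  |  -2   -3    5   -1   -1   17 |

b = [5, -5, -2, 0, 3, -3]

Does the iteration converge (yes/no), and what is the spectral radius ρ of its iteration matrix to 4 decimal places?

Write A = D+L+U with D = diag(-25, 29, -18, 28, 25, 17).
T_J = -D⁻¹(L+U): T[3,1] = -(4)/(28) = -0.1429; T[3,3] = 0.
  T[0,:] = [+0.0000  +0.2000  -0.1600  +0.2400  -0.0400  -0.0800]
  T[1,:] = [-0.0345  +0.0000  -0.1724  -0.1724  +0.1379  +0.2069]
  T[2,:] = [-0.1667  -0.1667  +0.0000  +0.1111  -0.2222  -0.0556]
  T[3,:] = [-0.0357  -0.1429  +0.2143  +0.0000  -0.1071  +0.2143]
  T[4,:] = [+0.0400  -0.1200  -0.2400  -0.1200  +0.0000  +0.2000]
  T[5,:] = [+0.1176  +0.1765  -0.2941  +0.0588  +0.0588  +0.0000]
|λ(T)| sorted: 0.5121, 0.3193, 0.2030, 0.2030, 0.1015, 0.0440.
ρ = 0.5121; 0.5121 < 1, so it converges for any x₀.

yes, ρ = 0.5121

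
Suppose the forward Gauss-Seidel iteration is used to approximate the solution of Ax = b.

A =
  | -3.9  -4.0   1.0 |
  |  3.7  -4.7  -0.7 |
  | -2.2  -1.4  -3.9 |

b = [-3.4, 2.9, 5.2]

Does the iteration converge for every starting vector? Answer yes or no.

yes

Let D = diag(-3.9, -4.7, -3.9); L, U the strict triangles.
T_GS = -(D+L)⁻¹U: row 0 first, T[0,1] = -(-4)/(-3.9) = -1.0256; later rows by forward substitution.
  T[0,:] = [+0.0000  -1.0256  +0.2564]
  T[1,:] = [+0.0000  -0.8074  +0.0529]
  T[2,:] = [+0.0000  +0.8684  -0.1636]
eigenvalue magnitudes: 0.8723, 0.0988, 0.0000.
ρ = 0.8723; 0.8723 < 1, so it converges for any x₀.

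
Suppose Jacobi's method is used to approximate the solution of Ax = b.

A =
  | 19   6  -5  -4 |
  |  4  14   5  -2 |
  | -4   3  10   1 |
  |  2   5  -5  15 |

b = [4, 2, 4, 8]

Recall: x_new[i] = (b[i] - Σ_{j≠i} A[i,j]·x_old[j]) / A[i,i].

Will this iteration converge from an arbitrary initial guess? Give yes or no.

yes

Write A = D+L+U with D = diag(19, 14, 10, 15).
Jacobi: T = -D⁻¹(L+U), T[0,1] = -(6)/(19) = -0.3158; T[0,0] = 0.
  T[0,:] = [+0.0000, -0.3158, +0.2632, +0.2105]
  T[1,:] = [-0.2857, +0.0000, -0.3571, +0.1429]
  T[2,:] = [+0.4000, -0.3000, +0.0000, -0.1000]
  T[3,:] = [-0.1333, -0.3333, +0.3333, +0.0000]
|roots of det(T-λI)|: 0.6350, 0.3299, 0.3299, 0.3120.
spectral radius ρ = 0.6350; 0.6350 < 1, so it converges for any x₀.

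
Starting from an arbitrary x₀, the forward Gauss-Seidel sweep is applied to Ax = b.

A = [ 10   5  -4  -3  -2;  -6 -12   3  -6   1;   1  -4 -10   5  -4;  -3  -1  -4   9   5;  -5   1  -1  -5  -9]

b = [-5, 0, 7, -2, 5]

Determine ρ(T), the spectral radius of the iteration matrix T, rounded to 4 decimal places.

A = D + L + U where D = diag(10, -12, -10, 9, -9).
GS T = -(D+L)⁻¹U: row 0 first, T[0,1] = -(5)/(10) = -0.5000; later rows by forward substitution.
  T[0,:] = [+0.0000  -0.5000  +0.4000  +0.3000  +0.2000]
  T[1,:] = [+0.0000  +0.2500  +0.0500  -0.6500  -0.0167]
  T[2,:] = [+0.0000  -0.1500  +0.0200  +0.7900  -0.3733]
  T[3,:] = [+0.0000  -0.2056  +0.1478  +0.3789  -0.6567]
  T[4,:] = [+0.0000  +0.4364  -0.3010  -0.5372  +0.2933]
moduli |λ_i(T)| = 1.3187, 0.3775, 0.3775, 0.1026, 0.0000.
spectral radius ρ = 1.3187; 1.3187 > 1: divergent.

1.3187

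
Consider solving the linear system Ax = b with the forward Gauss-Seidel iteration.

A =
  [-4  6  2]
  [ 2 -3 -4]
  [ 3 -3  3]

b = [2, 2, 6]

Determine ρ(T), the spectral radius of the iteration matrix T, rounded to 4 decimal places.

1.6861

Write A = D+L+U with D = diag(-4, -3, 3).
T_GS = -(D+L)⁻¹U: row 0 first, T[0,2] = -(2)/(-4) = +0.5000; later rows by forward substitution.
  T[0,:] = [+0.0000 +1.5000 +0.5000]
  T[1,:] = [+0.0000 +1.0000 -1.0000]
  T[2,:] = [+0.0000 -0.5000 -1.5000]
|λ(T)| sorted: 1.6861, 1.1861, 0.0000.
ρ(T) = max|λ| = 1.6861; 1.6861 > 1, so it fails to converge.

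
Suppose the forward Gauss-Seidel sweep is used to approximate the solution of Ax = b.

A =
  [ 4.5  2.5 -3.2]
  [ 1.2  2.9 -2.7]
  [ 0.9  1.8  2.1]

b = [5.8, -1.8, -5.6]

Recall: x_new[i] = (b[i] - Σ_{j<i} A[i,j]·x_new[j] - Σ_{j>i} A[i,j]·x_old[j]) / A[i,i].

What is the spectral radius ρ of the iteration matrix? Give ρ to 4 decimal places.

Write A = D+L+U with D = diag(4.5, 2.9, 2.1).
GS T = -(D+L)⁻¹U: row 0 first, T[0,2] = -(-3.2)/(4.5) = +0.7111; later rows by forward substitution.
  T[0,:] = [+0.0000 -0.5556 +0.7111]
  T[1,:] = [+0.0000 +0.2299 +0.6368]
  T[2,:] = [+0.0000 +0.0411 -0.8506]
eigenvalue magnitudes: 0.8742, 0.2536, 0.0000.
ρ = 0.8742; 0.8742 < 1: convergent.

0.8742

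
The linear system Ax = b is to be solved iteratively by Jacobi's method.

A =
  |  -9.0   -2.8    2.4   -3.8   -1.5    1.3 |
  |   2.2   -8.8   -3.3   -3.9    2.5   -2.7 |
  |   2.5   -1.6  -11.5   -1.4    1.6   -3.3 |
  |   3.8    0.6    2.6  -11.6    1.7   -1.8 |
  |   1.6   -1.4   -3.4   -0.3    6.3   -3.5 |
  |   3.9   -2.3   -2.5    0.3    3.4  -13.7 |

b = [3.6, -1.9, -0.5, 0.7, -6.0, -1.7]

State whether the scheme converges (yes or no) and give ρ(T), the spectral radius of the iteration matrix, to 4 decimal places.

yes, ρ = 0.8559

Write A = D+L+U with D = diag(-9, -8.8, -11.5, -11.6, 6.3, -13.7).
Jacobi: T = -D⁻¹(L+U), T[5,1] = -(-2.3)/(-13.7) = -0.1679; T[5,5] = 0.
  T[0,:] = [+0.0000  -0.3111  +0.2667  -0.4222  -0.1667  +0.1444]
  T[1,:] = [+0.2500  +0.0000  -0.3750  -0.4432  +0.2841  -0.3068]
  T[2,:] = [+0.2174  -0.1391  +0.0000  -0.1217  +0.1391  -0.2870]
  T[3,:] = [+0.3276  +0.0517  +0.2241  +0.0000  +0.1466  -0.1552]
  T[4,:] = [-0.2540  +0.2222  +0.5397  +0.0476  +0.0000  +0.5556]
  T[5,:] = [+0.2847  -0.1679  -0.1825  +0.0219  +0.2482  +0.0000]
|roots of det(T-λI)|: 0.8559, 0.4344, 0.4344, 0.3779, 0.3779, 0.1778.
spectral radius ρ = 0.8559; 0.8559 < 1, so it converges for any x₀.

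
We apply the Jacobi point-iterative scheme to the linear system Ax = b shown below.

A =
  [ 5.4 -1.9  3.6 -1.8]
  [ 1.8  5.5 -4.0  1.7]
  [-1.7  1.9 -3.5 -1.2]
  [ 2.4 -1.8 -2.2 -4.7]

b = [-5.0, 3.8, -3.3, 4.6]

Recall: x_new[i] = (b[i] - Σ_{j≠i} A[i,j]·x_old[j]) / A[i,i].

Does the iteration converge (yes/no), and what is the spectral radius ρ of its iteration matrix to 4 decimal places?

Diagonal D = diag(5.4, 5.5, -3.5, -4.7); L, U strict lower/upper.
Jacobi T = -D⁻¹(L+U): T[3,0] = -(2.4)/(-4.7) = +0.5106; T[3,3] = 0.
  T[0,:] = [+0.0000  +0.3519  -0.6667  +0.3333]
  T[1,:] = [-0.3273  +0.0000  +0.7273  -0.3091]
  T[2,:] = [-0.4857  +0.5429  +0.0000  -0.3429]
  T[3,:] = [+0.5106  -0.3830  -0.4681  +0.0000]
|roots of det(T-λI)|: 1.1629, 0.7826, 0.3744, 0.0059.
ρ = 1.1629; 1.1629 > 1: divergent.

no, ρ = 1.1629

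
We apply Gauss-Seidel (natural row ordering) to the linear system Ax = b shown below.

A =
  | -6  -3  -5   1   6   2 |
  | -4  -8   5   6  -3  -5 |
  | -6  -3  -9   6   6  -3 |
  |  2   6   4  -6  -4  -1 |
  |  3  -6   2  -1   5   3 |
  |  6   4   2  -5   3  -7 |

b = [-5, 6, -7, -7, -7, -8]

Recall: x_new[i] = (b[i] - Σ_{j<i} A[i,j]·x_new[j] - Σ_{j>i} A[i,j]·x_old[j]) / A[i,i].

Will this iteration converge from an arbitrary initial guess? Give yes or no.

A = D + L + U where D = diag(-6, -8, -9, -6, 5, -7).
T_GS = -(D+L)⁻¹U: row 0 first, T[0,2] = -(-5)/(-6) = -0.8333; later rows by forward substitution.
  T[0,:] = [+0.0000  -0.5000  -0.8333  +0.1667  +1.0000  +0.3333]
  T[1,:] = [+0.0000  +0.2500  +1.0417  +0.6667  -0.8750  -0.7917]
  T[2,:] = [+0.0000  +0.2500  +0.2083  +0.3333  +0.2917  -0.2917]
  T[3,:] = [+0.0000  +0.2500  +0.9028  +0.9444  -1.0139  -1.0417]
  T[4,:] = [+0.0000  +0.5500  +1.8472  +0.7556  -1.9694  -1.8417]
  T[5,:] = [+0.0000  -0.1571  +0.0873  +0.2683  +0.3206  -0.2952]
eigenvalue magnitudes: 1.6048, 0.8566, 0.3949, 0.3627, 0.3627, 0.0000.
spectral radius ρ = 1.6048; 1.6048 > 1, so it fails to converge.

no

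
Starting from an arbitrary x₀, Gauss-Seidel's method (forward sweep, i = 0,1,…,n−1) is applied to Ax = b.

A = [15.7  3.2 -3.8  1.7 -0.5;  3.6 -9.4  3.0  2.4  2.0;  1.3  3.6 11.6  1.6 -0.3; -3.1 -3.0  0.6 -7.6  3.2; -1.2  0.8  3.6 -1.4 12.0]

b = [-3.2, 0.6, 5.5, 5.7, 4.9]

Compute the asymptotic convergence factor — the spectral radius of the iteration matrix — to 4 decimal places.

Write A = D+L+U with D = diag(15.7, -9.4, 11.6, -7.6, 12).
Gauss-Seidel: T = -(D+L)⁻¹U, row 0 first, T[0,4] = -(-0.5)/(15.7) = +0.0318; later rows by forward substitution.
  T[0,:] = [+0.0000 -0.2038 +0.2420 -0.1083 +0.0318]
  T[1,:] = [+0.0000 -0.0781 +0.4118 +0.2139 +0.2250]
  T[2,:] = [+0.0000 +0.0471 -0.1549 -0.1922 -0.0475]
  T[3,:] = [+0.0000 +0.1177 -0.2735 -0.0554 +0.3155]
  T[4,:] = [+0.0000 -0.0156 +0.0113 +0.0261 +0.0393]
eigenvalue magnitudes: 0.4666, 0.1628, 0.0705, 0.0705, 0.0000.
ρ(T) = max|λ| = 0.4666; 0.4666 < 1: convergent.

0.4666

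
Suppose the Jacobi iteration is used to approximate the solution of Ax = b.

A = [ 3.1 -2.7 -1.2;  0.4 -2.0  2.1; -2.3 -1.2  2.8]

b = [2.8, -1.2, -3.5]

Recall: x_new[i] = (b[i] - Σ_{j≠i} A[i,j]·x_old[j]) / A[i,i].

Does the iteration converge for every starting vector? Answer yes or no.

no

Let D = diag(3.1, -2, 2.8); L, U the strict triangles.
Jacobi: T = -D⁻¹(L+U), T[1,0] = -(0.4)/(-2) = +0.2000; T[1,1] = 0.
  T[0,:] = [+0.0000 +0.8710 +0.3871]
  T[1,:] = [+0.2000 +0.0000 +1.0500]
  T[2,:] = [+0.8214 +0.4286 +0.0000]
|λ(T)| sorted: 1.2524, 0.7914, 0.7914.
ρ(T) = max|λ| = 1.2524; 1.2524 > 1 ⇒ diverges.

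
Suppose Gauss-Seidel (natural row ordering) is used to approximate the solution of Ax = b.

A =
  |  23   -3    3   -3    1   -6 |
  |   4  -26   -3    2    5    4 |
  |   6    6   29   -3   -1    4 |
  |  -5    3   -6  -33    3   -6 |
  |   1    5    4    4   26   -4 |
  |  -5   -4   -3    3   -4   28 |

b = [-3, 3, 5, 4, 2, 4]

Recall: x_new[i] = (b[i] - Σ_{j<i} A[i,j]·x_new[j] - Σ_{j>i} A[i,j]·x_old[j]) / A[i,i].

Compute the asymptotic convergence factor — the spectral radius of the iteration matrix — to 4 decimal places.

0.2091

Split A = D + L + U, D = diag(23, -26, 29, -33, 26, 28).
GS T = -(D+L)⁻¹U: row 0 first, T[0,4] = -(1)/(23) = -0.0435; later rows by forward substitution.
  T[0,:] = [+0.0000 +0.1304 -0.1304 +0.1304 -0.0435 +0.2609]
  T[1,:] = [+0.0000 +0.0201 -0.1355 +0.0970 +0.1856 +0.1940]
  T[2,:] = [+0.0000 -0.0311 +0.0550 +0.0564 +0.0051 -0.2320]
  T[3,:] = [+0.0000 -0.0123 -0.0026 -0.0212 +0.1134 -0.1615]
  T[4,:] = [+0.0000 -0.0022 +0.0230 -0.0291 -0.0523 +0.1671]
  T[5,:] = [+0.0000 +0.0238 -0.0332 +0.0413 -0.0003 +0.0906]
eigenvalue magnitudes: 0.2091, 0.1297, 0.1297, 0.0364, 0.0304, 0.0000.
ρ(T) = max|λ| = 0.2091; 0.2091 < 1, so it converges for any x₀.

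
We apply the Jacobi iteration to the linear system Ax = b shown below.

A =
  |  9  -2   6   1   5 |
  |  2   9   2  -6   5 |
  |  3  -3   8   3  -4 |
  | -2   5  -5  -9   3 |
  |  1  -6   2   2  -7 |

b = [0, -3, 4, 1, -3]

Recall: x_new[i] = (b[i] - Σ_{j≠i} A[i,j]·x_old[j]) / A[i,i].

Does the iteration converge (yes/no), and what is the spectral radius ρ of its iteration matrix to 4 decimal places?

Split A = D + L + U, D = diag(9, 9, 8, -9, -7).
T_J = -D⁻¹(L+U): T[0,4] = -(5)/(9) = -0.5556; T[0,0] = 0.
  T[0,:] = [+0.0000 +0.2222 -0.6667 -0.1111 -0.5556]
  T[1,:] = [-0.2222 +0.0000 -0.2222 +0.6667 -0.5556]
  T[2,:] = [-0.3750 +0.3750 +0.0000 -0.3750 +0.5000]
  T[3,:] = [-0.2222 +0.5556 -0.5556 +0.0000 +0.3333]
  T[4,:] = [+0.1429 -0.8571 +0.2857 +0.2857 +0.0000]
|roots of det(T-λI)|: 1.2901, 0.8199, 0.4983, 0.4983, 0.3816.
ρ = 1.2901; 1.2901 > 1 ⇒ diverges.

no, ρ = 1.2901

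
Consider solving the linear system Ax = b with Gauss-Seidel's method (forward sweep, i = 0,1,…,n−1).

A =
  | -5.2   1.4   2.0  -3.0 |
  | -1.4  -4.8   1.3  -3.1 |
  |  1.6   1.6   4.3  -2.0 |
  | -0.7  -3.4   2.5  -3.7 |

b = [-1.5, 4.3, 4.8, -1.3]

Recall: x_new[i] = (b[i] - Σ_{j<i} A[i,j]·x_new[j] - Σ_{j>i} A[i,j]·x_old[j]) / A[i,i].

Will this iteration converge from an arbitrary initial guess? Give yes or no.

yes

Write A = D+L+U with D = diag(-5.2, -4.8, 4.3, -3.7).
Gauss-Seidel: T = -(D+L)⁻¹U, row 0 first, T[0,3] = -(-3)/(-5.2) = -0.5769; later rows by forward substitution.
  T[0,:] = [+0.0000, +0.2692, +0.3846, -0.5769]
  T[1,:] = [+0.0000, -0.0785, +0.1587, -0.4776]
  T[2,:] = [+0.0000, -0.0710, -0.2021, +0.8575]
  T[3,:] = [+0.0000, -0.0267, -0.3551, +1.1274]
moduli |λ_i(T)| = 0.8345, 0.0940, 0.0818, 0.0000.
ρ = 0.8345; 0.8345 < 1: convergent.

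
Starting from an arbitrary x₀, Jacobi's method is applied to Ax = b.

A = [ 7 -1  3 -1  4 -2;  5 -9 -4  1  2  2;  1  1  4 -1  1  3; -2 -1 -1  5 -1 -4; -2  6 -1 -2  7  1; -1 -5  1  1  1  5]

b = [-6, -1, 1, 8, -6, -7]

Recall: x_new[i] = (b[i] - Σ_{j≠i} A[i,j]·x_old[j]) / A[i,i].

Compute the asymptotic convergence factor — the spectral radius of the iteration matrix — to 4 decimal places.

A = D + L + U where D = diag(7, -9, 4, 5, 7, 5).
T_J = -D⁻¹(L+U): T[1,4] = -(2)/(-9) = +0.2222; T[1,1] = 0.
  T[0,:] = [+0.0000  +0.1429  -0.4286  +0.1429  -0.5714  +0.2857]
  T[1,:] = [+0.5556  +0.0000  -0.4444  +0.1111  +0.2222  +0.2222]
  T[2,:] = [-0.2500  -0.2500  +0.0000  +0.2500  -0.2500  -0.7500]
  T[3,:] = [+0.4000  +0.2000  +0.2000  +0.0000  +0.2000  +0.8000]
  T[4,:] = [+0.2857  -0.8571  +0.1429  +0.2857  +0.0000  -0.1429]
  T[5,:] = [+0.2000  +1.0000  -0.2000  -0.2000  -0.2000  +0.0000]
moduli |λ_i(T)| = 1.1714, 0.7257, 0.7257, 0.5553, 0.5553, 0.2241.
spectral radius ρ = 1.1714; 1.1714 > 1: divergent.

1.1714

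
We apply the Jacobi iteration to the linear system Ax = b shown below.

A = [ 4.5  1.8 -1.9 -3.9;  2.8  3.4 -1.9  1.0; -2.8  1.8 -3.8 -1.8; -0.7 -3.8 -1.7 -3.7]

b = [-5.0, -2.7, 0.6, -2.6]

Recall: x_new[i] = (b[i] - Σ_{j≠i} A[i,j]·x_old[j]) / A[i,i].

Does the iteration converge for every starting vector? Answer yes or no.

Let D = diag(4.5, 3.4, -3.8, -3.7); L, U the strict triangles.
Jacobi: T = -D⁻¹(L+U), T[2,3] = -(-1.8)/(-3.8) = -0.4737; T[2,2] = 0.
  T[0,:] = [+0.0000  -0.4000  +0.4222  +0.8667]
  T[1,:] = [-0.8235  +0.0000  +0.5588  -0.2941]
  T[2,:] = [-0.7368  +0.4737  +0.0000  -0.4737]
  T[3,:] = [-0.1892  -1.0270  -0.4595  +0.0000]
|λ(T)| sorted: 1.3718, 0.9316, 0.9316, 0.3774.
ρ(T) = max|λ| = 1.3718; 1.3718 > 1: divergent.

no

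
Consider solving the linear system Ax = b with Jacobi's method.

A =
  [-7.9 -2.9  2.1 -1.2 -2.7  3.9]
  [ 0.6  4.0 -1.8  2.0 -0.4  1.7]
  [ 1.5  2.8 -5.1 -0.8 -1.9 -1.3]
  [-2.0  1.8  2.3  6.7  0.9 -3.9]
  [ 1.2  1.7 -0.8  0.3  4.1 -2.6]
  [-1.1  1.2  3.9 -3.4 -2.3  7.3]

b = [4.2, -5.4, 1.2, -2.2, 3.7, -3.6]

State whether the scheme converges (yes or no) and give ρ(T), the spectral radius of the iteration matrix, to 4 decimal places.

no, ρ = 1.2600

Diagonal D = diag(-7.9, 4, -5.1, 6.7, 4.1, 7.3); L, U strict lower/upper.
T_J = -D⁻¹(L+U): T[4,5] = -(-2.6)/(4.1) = +0.6341; T[4,4] = 0.
  T[0,:] = [+0.0000 -0.3671 +0.2658 -0.1519 -0.3418 +0.4937]
  T[1,:] = [-0.1500 +0.0000 +0.4500 -0.5000 +0.1000 -0.4250]
  T[2,:] = [+0.2941 +0.5490 +0.0000 -0.1569 -0.3725 -0.2549]
  T[3,:] = [+0.2985 -0.2687 -0.3433 +0.0000 -0.1343 +0.5821]
  T[4,:] = [-0.2927 -0.4146 +0.1951 -0.0732 +0.0000 +0.6341]
  T[5,:] = [+0.1507 -0.1644 -0.5342 +0.4658 +0.3151 +0.0000]
eigenvalue magnitudes: 1.2600, 0.7708, 0.4390, 0.4390, 0.3101, 0.0056.
ρ(T) = max|λ| = 1.2600; 1.2600 > 1 ⇒ diverges.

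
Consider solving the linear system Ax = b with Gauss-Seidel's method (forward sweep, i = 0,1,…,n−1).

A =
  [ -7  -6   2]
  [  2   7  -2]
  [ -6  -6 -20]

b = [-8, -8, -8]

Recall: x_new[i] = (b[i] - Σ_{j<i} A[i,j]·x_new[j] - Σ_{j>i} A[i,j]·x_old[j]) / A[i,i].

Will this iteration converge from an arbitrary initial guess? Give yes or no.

yes

A = D + L + U where D = diag(-7, 7, -20).
GS T = -(D+L)⁻¹U: row 0 first, T[0,1] = -(-6)/(-7) = -0.8571; later rows by forward substitution.
  T[0,:] = [+0.0000, -0.8571, +0.2857]
  T[1,:] = [+0.0000, +0.2449, +0.2041]
  T[2,:] = [+0.0000, +0.1837, -0.1469]
|eigenvalues of T|: 0.3244, 0.2265, 0.0000.
spectral radius ρ = 0.3244; 0.3244 < 1 ⇒ converges.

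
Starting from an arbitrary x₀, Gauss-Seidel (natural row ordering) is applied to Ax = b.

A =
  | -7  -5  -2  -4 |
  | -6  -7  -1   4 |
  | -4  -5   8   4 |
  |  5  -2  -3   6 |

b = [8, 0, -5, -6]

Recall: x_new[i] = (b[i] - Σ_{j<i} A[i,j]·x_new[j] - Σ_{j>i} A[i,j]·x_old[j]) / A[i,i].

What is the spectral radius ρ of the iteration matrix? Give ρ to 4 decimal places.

Write A = D+L+U with D = diag(-7, -7, 8, 6).
T_GS = -(D+L)⁻¹U: row 0 first, T[0,3] = -(-4)/(-7) = -0.5714; later rows by forward substitution.
  T[0,:] = [+0.0000  -0.7143  -0.2857  -0.5714]
  T[1,:] = [+0.0000  +0.6122  +0.1020  +1.0612]
  T[2,:] = [+0.0000  +0.0255  -0.0791  -0.1224]
  T[3,:] = [+0.0000  +0.8121  +0.2326  +0.7687]
eigenvalue magnitudes: 1.6125, 0.1624, 0.1624, 0.0000.
ρ(T) = max|λ| = 1.6125; 1.6125 > 1: divergent.

1.6125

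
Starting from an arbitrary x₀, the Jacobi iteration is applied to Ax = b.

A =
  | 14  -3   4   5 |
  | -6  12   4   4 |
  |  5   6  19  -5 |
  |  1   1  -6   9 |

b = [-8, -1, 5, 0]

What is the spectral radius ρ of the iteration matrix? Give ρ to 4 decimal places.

Write A = D+L+U with D = diag(14, 12, 19, 9).
Jacobi: T = -D⁻¹(L+U), T[0,2] = -(4)/(14) = -0.2857; T[0,0] = 0.
  T[0,:] = [+0.0000  +0.2143  -0.2857  -0.3571]
  T[1,:] = [+0.5000  +0.0000  -0.3333  -0.3333]
  T[2,:] = [-0.2632  -0.3158  +0.0000  +0.2632]
  T[3,:] = [-0.1111  -0.1111  +0.6667  +0.0000]
|roots of det(T-λI)|: 0.9206, 0.4158, 0.3128, 0.3128.
ρ(T) = max|λ| = 0.9206; 0.9206 < 1, so it converges for any x₀.

0.9206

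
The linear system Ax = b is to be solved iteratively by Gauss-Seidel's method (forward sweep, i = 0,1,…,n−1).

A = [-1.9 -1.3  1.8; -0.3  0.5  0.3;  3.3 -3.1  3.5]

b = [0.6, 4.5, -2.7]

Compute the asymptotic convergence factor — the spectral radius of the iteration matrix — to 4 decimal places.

0.9032

Split A = D + L + U, D = diag(-1.9, 0.5, 3.5).
Gauss-Seidel: T = -(D+L)⁻¹U, row 0 first, T[0,1] = -(-1.3)/(-1.9) = -0.6842; later rows by forward substitution.
  T[0,:] = [+0.0000, -0.6842, +0.9474]
  T[1,:] = [+0.0000, -0.4105, -0.0316]
  T[2,:] = [+0.0000, +0.2815, -0.9212]
|eigenvalues of T|: 0.9032, 0.4286, 0.0000.
ρ(T) = max|λ| = 0.9032; 0.9032 < 1, so it converges for any x₀.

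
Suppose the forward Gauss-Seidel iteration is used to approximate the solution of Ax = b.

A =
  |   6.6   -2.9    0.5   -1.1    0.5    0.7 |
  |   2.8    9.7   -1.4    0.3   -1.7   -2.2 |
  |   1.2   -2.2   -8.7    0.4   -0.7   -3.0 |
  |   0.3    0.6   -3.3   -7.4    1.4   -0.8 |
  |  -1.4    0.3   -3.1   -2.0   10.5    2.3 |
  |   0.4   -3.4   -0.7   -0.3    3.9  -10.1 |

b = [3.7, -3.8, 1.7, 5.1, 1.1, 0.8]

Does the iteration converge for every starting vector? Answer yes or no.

yes

Write A = D+L+U with D = diag(6.6, 9.7, -8.7, -7.4, 10.5, -10.1).
T_GS = -(D+L)⁻¹U: row 0 first, T[0,1] = -(-2.9)/(6.6) = +0.4394; later rows by forward substitution.
  T[0,:] = [+0.0000  +0.4394  -0.0758  +0.1667  -0.0758  -0.1061]
  T[1,:] = [+0.0000  -0.1268  +0.1662  -0.0790  +0.1971  +0.2574]
  T[2,:] = [+0.0000  +0.0927  -0.0525  +0.0890  -0.1408  -0.4246]
  T[3,:] = [+0.0000  -0.0338  +0.0338  -0.0393  +0.2649  +0.0978]
  T[4,:] = [+0.0000  +0.0831  -0.0239  +0.0433  -0.0068  -0.3473]
  T[5,:] = [+0.0000  +0.0868  -0.0655  +0.0449  -0.0701  -0.1984]
moduli |λ_i(T)| = 0.5693, 0.0661, 0.0661, 0.0439, 0.0439, 0.0000.
ρ(T) = max|λ| = 0.5693; 0.5693 < 1 ⇒ converges.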